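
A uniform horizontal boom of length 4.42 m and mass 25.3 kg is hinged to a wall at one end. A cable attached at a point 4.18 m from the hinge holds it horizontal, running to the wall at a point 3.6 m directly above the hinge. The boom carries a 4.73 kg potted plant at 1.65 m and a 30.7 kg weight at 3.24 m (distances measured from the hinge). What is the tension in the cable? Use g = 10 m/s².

T ≈ 598 N

Sum moments about the hinge (the unknown hinge reaction has zero arm there).
Beam weight: 25.3 × 10 = 253 N down at 2.21 m → arm 2.21 m, τ = 253 × 2.21 = 559.1 N·m clockwise.
Potted plant: 4.73 × 10 = 47.3 N down at 1.65 m → arm 1.65 m, τ = 47.3 × 1.65 = 78.04 N·m clockwise.
Weight: 30.7 × 10 = 307 N down at 3.24 m → arm 3.24 m, τ = 307 × 3.24 = 994.7 N·m clockwise.
Total clockwise load moment = 1632 N·m.
The cable tension T acts at 4.18 m; only its component perpendicular to the boom, T sinθ, produces torque. sinθ = h/√(h²+d²) = 3.6/√(3.6²+4.18²) = 0.6526.
Setting net torque to zero: T × 4.18 × 0.6526 = 1632 → T = 1632 / 2.728 = 598 N.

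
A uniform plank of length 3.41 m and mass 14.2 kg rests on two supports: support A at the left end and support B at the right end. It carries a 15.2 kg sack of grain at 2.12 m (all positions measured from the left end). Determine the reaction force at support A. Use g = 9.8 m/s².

R_A ≈ 126 N

About support B:
Beam weight: 14.2 × 9.8 = 139.2 N down at 1.705 m → arm 1.705 m, τ = 139.2 × 1.705 = 237.3 N·m counterclockwise.
Sack of grain: 15.2 × 9.8 = 149 N down at 2.12 m → arm 1.29 m, τ = 149 × 1.29 = 192.2 N·m counterclockwise.
Net load moment about support B = 429.5 N·m counterclockwise.
Reaction R at support A is upward at 0 m, arm 3.41 m → moment R × 3.41 clockwise.
Setting net torque to zero: R × 3.41 = 429.5 → R = 126 N.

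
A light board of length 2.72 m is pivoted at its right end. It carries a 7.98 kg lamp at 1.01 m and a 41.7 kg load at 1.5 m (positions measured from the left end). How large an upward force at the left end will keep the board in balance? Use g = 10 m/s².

F ≈ 237 N

Taking torques about the right end:
Lamp: 7.98 × 10 = 79.8 N down at 1.01 m → arm 1.71 m, τ = 79.8 × 1.71 = 136.5 N·m counterclockwise.
Load: 41.7 × 10 = 417 N down at 1.5 m → arm 1.22 m, τ = 417 × 1.22 = 508.7 N·m counterclockwise.
Net moment of the loads = 645.2 N·m counterclockwise.
The upward force F acts at the left end, arm 2.72 m, giving F × 2.72 clockwise.
For rotational equilibrium, F × 2.72 = 645.2, so F = 645.2 / 2.72 = 237 N.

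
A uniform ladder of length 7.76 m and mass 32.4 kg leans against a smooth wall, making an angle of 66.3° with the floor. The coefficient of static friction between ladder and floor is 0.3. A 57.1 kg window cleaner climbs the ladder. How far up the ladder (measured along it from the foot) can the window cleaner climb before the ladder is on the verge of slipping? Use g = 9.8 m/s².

Sum moments about the foot of the ladder (the floor normal and friction both act there and drop out).
Ladder weight 32.4×9.8 = 317.5 N acts at 3.88 m along the ladder; its horizontal arm is 3.88·cos66.3° = 1.56 m → τ = 495.3 N·m clockwise.
Window cleaner weight 57.1×9.8 = 559.6 N at distance d → arm d·cos66.3° → τ = 559.6·d·0.4019 clockwise.
Wall normal N at the top has arm L sinθ = 7.106 m counterclockwise, so Στ = 0 gives N·7.106 = 495.3 + 224.9·d.
ΣFy = 0 ⇒ N_floor = 877.1 N, so the maximum friction is μ_s·N_floor = 0.3×877.1 = 263.1 N. ΣFx = 0 ⇒ N_wall = f, so at the slipping point N = 263.1 N.
Substituting: 263.1×7.106 = 495.3 + 224.9·d ⇒ d = (1870 − 495.3) / 224.9 = 6.11 m.

d ≈ 6.11 m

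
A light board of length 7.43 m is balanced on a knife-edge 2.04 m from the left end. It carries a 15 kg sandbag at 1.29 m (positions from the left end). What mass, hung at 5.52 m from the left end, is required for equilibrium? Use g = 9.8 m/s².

Take moments about the knife-edge (at 2.04 m from the left end).
Sandbag: 15 × 9.8 = 147 N down at 1.29 m → arm 0.75 m, τ = 147 × 0.75 = 110.2 N·m counterclockwise.
Net moment of known loads = 110.2 N·m counterclockwise.
An unknown mass m at 5.52 m has arm 3.48 m; its moment is m·g·3.48 clockwise.
Στ = 0 ⇒ m × 9.8 × 3.48 = 110.2 ⇒ m = 110.2 / (9.8 × 3.48) = 3.23 kg.

m ≈ 3.23 kg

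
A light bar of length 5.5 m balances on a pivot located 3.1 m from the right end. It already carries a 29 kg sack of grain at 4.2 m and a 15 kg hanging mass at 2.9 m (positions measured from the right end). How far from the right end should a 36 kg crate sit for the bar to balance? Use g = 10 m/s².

x ≈ 2.3 m from the right end

Choose the pivot (at 3.1 m from the right end) as the axis so the support reaction has zero arm there.
Sack of grain: 29 × 10 = 290 N down at 4.2 m → arm 1.1 m, τ = 290 × 1.1 = 319 N·m counterclockwise.
Hanging mass: 15 × 10 = 150 N down at 2.9 m → arm 0.2 m, τ = 150 × 0.2 = 30 N·m clockwise.
Net moment of existing loads = 289 N·m counterclockwise.
The crate weighs 36 × 10 = 360 N and must supply an equal clockwise moment, so its lever arm about the pivot is 289 / 360 = 0.803 m.
That puts it at 3.1 − 0.803 = 2.3 m from the right end.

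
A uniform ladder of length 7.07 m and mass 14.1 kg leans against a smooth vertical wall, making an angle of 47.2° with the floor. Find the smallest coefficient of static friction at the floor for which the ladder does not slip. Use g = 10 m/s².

Taking torques about the foot of the ladder:
Ladder weight 14.1×10 = 141 N acts at 3.535 m along the ladder; its horizontal arm is 3.535·cos47.2° = 2.402 m → τ = 338.7 N·m clockwise.
Wall normal N acts horizontally at the top; its moment arm is the height L sinθ = 7.07·sin47.2° = 5.187 m, counterclockwise.
For rotational equilibrium, N × 5.187 = 338.7, so N = 65.3 N.
ΣFx = 0 ⇒ f = N_wall = 65.3 N. ΣFy = 0 ⇒ N_floor = 141 N.
μ_min = f / N_floor = 65.3 / 141 = 0.463.

μ_min ≈ 0.463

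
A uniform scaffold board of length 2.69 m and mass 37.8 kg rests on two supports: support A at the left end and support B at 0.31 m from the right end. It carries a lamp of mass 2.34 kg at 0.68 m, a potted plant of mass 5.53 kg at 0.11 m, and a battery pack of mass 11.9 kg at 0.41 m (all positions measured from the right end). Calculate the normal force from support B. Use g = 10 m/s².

R_B ≈ 407 N

About support A:
Beam weight: 37.8 × 10 = 378 N down at 1.345 m → arm 1.345 m, τ = 378 × 1.345 = 508.4 N·m clockwise.
Lamp: 2.34 × 10 = 23.4 N down at 0.68 m → arm 2.01 m, τ = 23.4 × 2.01 = 47.03 N·m clockwise.
Potted plant: 5.53 × 10 = 55.3 N down at 0.11 m → arm 2.58 m, τ = 55.3 × 2.58 = 142.7 N·m clockwise.
Battery pack: 11.9 × 10 = 119 N down at 0.41 m → arm 2.28 m, τ = 119 × 2.28 = 271.3 N·m clockwise.
Net load moment about support A = 969.4 N·m clockwise.
Reaction R at support B is upward at 0.31 m, arm 2.38 m → moment R × 2.38 counterclockwise.
For rotational equilibrium, R × 2.38 = 969.4, so R = 407 N.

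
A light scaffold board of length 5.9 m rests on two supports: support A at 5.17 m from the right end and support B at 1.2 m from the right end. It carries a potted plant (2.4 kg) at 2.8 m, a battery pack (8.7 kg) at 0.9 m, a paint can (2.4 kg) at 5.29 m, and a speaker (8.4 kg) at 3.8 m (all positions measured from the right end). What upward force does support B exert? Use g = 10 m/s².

Sum moments about support A (its reaction then has zero moment arm).
Potted plant: 2.4 × 10 = 24 N down at 2.8 m → arm 2.37 m, τ = 24 × 2.37 = 56.88 N·m clockwise.
Battery pack: 8.7 × 10 = 87 N down at 0.9 m → arm 4.27 m, τ = 87 × 4.27 = 371.5 N·m clockwise.
Paint can: 2.4 × 10 = 24 N down at 5.29 m → arm 0.12 m, τ = 24 × 0.12 = 2.88 N·m counterclockwise.
Speaker: 8.4 × 10 = 84 N down at 3.8 m → arm 1.37 m, τ = 84 × 1.37 = 115.1 N·m clockwise.
Net load moment about support A = 540.6 N·m clockwise.
Reaction R at support B is upward at 1.2 m, arm 3.97 m → moment R × 3.97 counterclockwise.
Setting net torque to zero: R × 3.97 = 540.6 → R = 136 N.

R_B ≈ 136 N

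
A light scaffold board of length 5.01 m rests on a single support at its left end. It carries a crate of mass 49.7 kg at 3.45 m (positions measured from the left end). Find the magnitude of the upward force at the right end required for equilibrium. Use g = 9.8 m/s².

Taking torques about the left end:
Crate: 49.7 × 9.8 = 487.1 N down at 3.45 m → arm 3.45 m, τ = 487.1 × 3.45 = 1680 N·m clockwise.
Net moment of the loads = 1680 N·m clockwise.
The upward force F acts at the right end, arm 5.01 m, giving F × 5.01 counterclockwise.
Balancing moments: F × 5.01 = 1680, giving F = 1680 / 5.01 = 335 N.

F ≈ 335 N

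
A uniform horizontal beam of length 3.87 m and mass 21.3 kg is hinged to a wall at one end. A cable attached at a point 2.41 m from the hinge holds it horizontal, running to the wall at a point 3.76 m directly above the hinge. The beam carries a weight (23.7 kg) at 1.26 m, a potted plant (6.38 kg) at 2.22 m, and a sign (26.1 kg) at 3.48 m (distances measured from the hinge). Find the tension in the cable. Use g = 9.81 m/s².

T ≈ 851 N

Sum moments about the hinge (the unknown hinge reaction has zero arm there).
Beam weight: 21.3 × 9.81 = 209 N down at 1.935 m → arm 1.935 m, τ = 209 × 1.935 = 404.4 N·m clockwise.
Weight: 23.7 × 9.81 = 232.5 N down at 1.26 m → arm 1.26 m, τ = 232.5 × 1.26 = 292.9 N·m clockwise.
Potted plant: 6.38 × 9.81 = 62.59 N down at 2.22 m → arm 2.22 m, τ = 62.59 × 2.22 = 138.9 N·m clockwise.
Sign: 26.1 × 9.81 = 256 N down at 3.48 m → arm 3.48 m, τ = 256 × 3.48 = 890.9 N·m clockwise.
Total clockwise load moment = 1727 N·m.
The cable tension T acts at 2.41 m; only its component perpendicular to the beam, T sinθ, produces torque. sinθ = h/√(h²+d²) = 3.76/√(3.76²+2.41²) = 0.8419.
Setting net torque to zero: T × 2.41 × 0.8419 = 1727 → T = 1727 / 2.029 = 851 N.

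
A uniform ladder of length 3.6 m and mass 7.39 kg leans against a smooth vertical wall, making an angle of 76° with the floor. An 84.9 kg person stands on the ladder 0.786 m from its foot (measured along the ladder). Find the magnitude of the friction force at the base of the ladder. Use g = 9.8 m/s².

Taking torques about the foot of the ladder:
Ladder weight 7.39×9.8 = 72.42 N acts at 1.8 m along the ladder; its horizontal arm is 1.8·cos76° = 0.4355 m → τ = 31.54 N·m clockwise.
Person: 84.9×9.8 = 832 N at 0.786 m → arm 0.1902 m → τ = 158.2 N·m clockwise.
Wall normal N acts horizontally at the top; its moment arm is the height L sinθ = 3.6·sin76° = 3.493 m, counterclockwise.
For rotational equilibrium, N × 3.493 = 189.7, so N = 54.3 N.
ΣFx = 0: friction at the foot balances the wall's push, so f = N_wall = 54.3 N.

f ≈ 54.3 N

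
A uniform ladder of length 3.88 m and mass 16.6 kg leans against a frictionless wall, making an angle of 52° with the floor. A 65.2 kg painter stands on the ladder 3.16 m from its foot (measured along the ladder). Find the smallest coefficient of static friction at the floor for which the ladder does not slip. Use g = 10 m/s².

μ_min ≈ 0.586

Sum moments about the foot of the ladder (the floor normal and friction both act there and drop out).
Ladder weight 16.6×10 = 166 N acts at 1.94 m along the ladder; its horizontal arm is 1.94·cos52° = 1.194 m → τ = 198.2 N·m clockwise.
Painter: 65.2×10 = 652 N at 3.16 m → arm 1.945 m → τ = 1268 N·m clockwise.
Wall normal N acts horizontally at the top; its moment arm is the height L sinθ = 3.88·sin52° = 3.057 m, counterclockwise.
Balancing moments: N × 3.057 = 1466, giving N = 479.6 N.
ΣFx = 0 ⇒ f = N_wall = 479.6 N. ΣFy = 0 ⇒ N_floor = 818 N.
μ_min = f / N_floor = 479.6 / 818 = 0.586.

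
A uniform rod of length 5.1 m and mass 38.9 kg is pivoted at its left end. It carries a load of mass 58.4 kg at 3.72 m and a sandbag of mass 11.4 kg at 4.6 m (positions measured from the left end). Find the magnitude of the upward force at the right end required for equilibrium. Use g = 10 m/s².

F ≈ 723 N

Take moments about the left end.
Beam weight: 38.9 × 10 = 389 N down at 2.55 m → arm 2.55 m, τ = 389 × 2.55 = 991.9 N·m clockwise.
Load: 58.4 × 10 = 584 N down at 3.72 m → arm 3.72 m, τ = 584 × 3.72 = 2172 N·m clockwise.
Sandbag: 11.4 × 10 = 114 N down at 4.6 m → arm 4.6 m, τ = 114 × 4.6 = 524.4 N·m clockwise.
Net moment of the loads = 3688 N·m clockwise.
The upward force F acts at the right end, arm 5.1 m, giving F × 5.1 counterclockwise.
Στ = 0 ⇒ F × 5.1 = 3688 ⇒ F = 3688 / 5.1 = 723 N.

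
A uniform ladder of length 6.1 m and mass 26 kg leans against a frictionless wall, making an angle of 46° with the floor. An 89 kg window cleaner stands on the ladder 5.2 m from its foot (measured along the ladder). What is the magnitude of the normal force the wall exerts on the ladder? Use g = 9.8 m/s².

N_wall ≈ 841 N

Take moments about the foot of the ladder.
Ladder weight 26×9.8 = 254.8 N acts at 3.05 m along the ladder; its horizontal arm is 3.05·cos46° = 2.119 m → τ = 539.9 N·m clockwise.
Window cleaner: 89×9.8 = 872.2 N at 5.2 m → arm 3.612 m → τ = 3150 N·m clockwise.
Wall normal N acts horizontally at the top; its moment arm is the height L sinθ = 6.1·sin46° = 4.388 m, counterclockwise.
Balancing moments: N × 4.388 = 3690, giving N = 841 N.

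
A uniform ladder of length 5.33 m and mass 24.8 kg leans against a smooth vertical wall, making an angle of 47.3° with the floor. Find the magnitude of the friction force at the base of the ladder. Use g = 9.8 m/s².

About the foot of the ladder:
Ladder weight 24.8×9.8 = 243 N acts at 2.665 m along the ladder; its horizontal arm is 2.665·cos47.3° = 1.807 m → τ = 439.1 N·m clockwise.
Wall normal N acts horizontally at the top; its moment arm is the height L sinθ = 5.33·sin47.3° = 3.917 m, counterclockwise.
Setting net torque to zero: N × 3.917 = 439.1 → N = 112 N.
ΣFx = 0: friction at the foot balances the wall's push, so f = N_wall = 112 N.

f ≈ 112 N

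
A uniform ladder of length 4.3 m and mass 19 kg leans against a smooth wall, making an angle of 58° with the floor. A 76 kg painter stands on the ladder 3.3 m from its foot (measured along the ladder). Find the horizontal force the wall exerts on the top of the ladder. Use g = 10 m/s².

N_wall ≈ 424 N

Take moments about the foot of the ladder.
Ladder weight 19×10 = 190 N acts at 2.15 m along the ladder; its horizontal arm is 2.15·cos58° = 1.139 m → τ = 216.4 N·m clockwise.
Painter: 76×10 = 760 N at 3.3 m → arm 1.749 m → τ = 1329 N·m clockwise.
Wall normal N acts horizontally at the top; its moment arm is the height L sinθ = 4.3·sin58° = 3.647 m, counterclockwise.
Στ = 0 ⇒ N × 3.647 = 1545 ⇒ N = 424 N.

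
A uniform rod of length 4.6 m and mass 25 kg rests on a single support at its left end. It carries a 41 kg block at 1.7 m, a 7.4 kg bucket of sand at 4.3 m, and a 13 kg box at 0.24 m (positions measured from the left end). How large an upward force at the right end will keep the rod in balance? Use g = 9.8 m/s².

Taking torques about the left end:
Beam weight: 25 × 9.8 = 245 N down at 2.3 m → arm 2.3 m, τ = 245 × 2.3 = 563.5 N·m clockwise.
Block: 41 × 9.8 = 401.8 N down at 1.7 m → arm 1.7 m, τ = 401.8 × 1.7 = 683.1 N·m clockwise.
Bucket of sand: 7.4 × 9.8 = 72.52 N down at 4.3 m → arm 4.3 m, τ = 72.52 × 4.3 = 311.8 N·m clockwise.
Box: 13 × 9.8 = 127.4 N down at 0.24 m → arm 0.24 m, τ = 127.4 × 0.24 = 30.58 N·m clockwise.
Net moment of the loads = 1589 N·m clockwise.
The upward force F acts at the right end, arm 4.6 m, giving F × 4.6 counterclockwise.
Balancing moments: F × 4.6 = 1589, giving F = 1589 / 4.6 = 345 N.

F ≈ 345 N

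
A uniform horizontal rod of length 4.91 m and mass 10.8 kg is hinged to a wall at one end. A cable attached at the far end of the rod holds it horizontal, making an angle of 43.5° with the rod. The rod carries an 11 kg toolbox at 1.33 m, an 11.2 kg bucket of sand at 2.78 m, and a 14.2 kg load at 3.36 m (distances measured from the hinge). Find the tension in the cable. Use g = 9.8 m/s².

Choose the hinge as the axis so the unknown hinge reaction has zero arm there.
Beam weight: 10.8 × 9.8 = 105.8 N down at 2.455 m → arm 2.455 m, τ = 105.8 × 2.455 = 259.7 N·m clockwise.
Toolbox: 11 × 9.8 = 107.8 N down at 1.33 m → arm 1.33 m, τ = 107.8 × 1.33 = 143.4 N·m clockwise.
Bucket of sand: 11.2 × 9.8 = 109.8 N down at 2.78 m → arm 2.78 m, τ = 109.8 × 2.78 = 305.2 N·m clockwise.
Load: 14.2 × 9.8 = 139.2 N down at 3.36 m → arm 3.36 m, τ = 139.2 × 3.36 = 467.7 N·m clockwise.
Total clockwise load moment = 1176 N·m.
The cable tension T acts at 4.91 m; only its component perpendicular to the rod, T sinθ, produces torque. sin 43.5° = 0.6884.
Balancing moments: T × 4.91 × 0.6884 = 1176, giving T = 1176 / 3.38 = 348 N.

T ≈ 348 N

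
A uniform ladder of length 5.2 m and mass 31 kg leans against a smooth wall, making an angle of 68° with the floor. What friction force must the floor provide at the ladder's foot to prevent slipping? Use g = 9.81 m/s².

f ≈ 61.4 N

Sum moments about the foot of the ladder (the floor normal and friction both act there and drop out).
Ladder weight 31×9.81 = 304.1 N acts at 2.6 m along the ladder; its horizontal arm is 2.6·cos68° = 0.974 m → τ = 296.2 N·m clockwise.
Wall normal N acts horizontally at the top; its moment arm is the height L sinθ = 5.2·sin68° = 4.821 m, counterclockwise.
Balancing moments: N × 4.821 = 296.2, giving N = 61.4 N.
ΣFx = 0: friction at the foot balances the wall's push, so f = N_wall = 61.4 N.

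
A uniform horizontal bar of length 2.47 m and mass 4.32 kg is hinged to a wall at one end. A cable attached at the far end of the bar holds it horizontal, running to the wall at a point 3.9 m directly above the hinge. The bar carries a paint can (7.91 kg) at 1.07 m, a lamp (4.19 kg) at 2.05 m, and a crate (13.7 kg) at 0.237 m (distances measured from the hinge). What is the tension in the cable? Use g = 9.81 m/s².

Taking torques about the hinge:
Beam weight: 4.32 × 9.81 = 42.38 N down at 1.235 m → arm 1.235 m, τ = 42.38 × 1.235 = 52.34 N·m clockwise.
Paint can: 7.91 × 9.81 = 77.6 N down at 1.07 m → arm 1.07 m, τ = 77.6 × 1.07 = 83.03 N·m clockwise.
Lamp: 4.19 × 9.81 = 41.1 N down at 2.05 m → arm 2.05 m, τ = 41.1 × 2.05 = 84.25 N·m clockwise.
Crate: 13.7 × 9.81 = 134.4 N down at 0.237 m → arm 0.237 m, τ = 134.4 × 0.237 = 31.85 N·m clockwise.
Total clockwise load moment = 251.5 N·m.
The cable tension T acts at 2.47 m; only its component perpendicular to the bar, T sinθ, produces torque. sinθ = h/√(h²+d²) = 3.9/√(3.9²+2.47²) = 0.8448.
Στ = 0 ⇒ T × 2.47 × 0.8448 = 251.5 ⇒ T = 251.5 / 2.087 = 121 N.

T ≈ 121 N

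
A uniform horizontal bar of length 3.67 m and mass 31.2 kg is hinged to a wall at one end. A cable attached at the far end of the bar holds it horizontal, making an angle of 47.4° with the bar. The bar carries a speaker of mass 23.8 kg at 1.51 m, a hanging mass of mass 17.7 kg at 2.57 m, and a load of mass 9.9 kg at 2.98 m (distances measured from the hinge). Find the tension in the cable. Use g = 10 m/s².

T ≈ 623 N

Taking torques about the hinge:
Beam weight: 31.2 × 10 = 312 N down at 1.835 m → arm 1.835 m, τ = 312 × 1.835 = 572.5 N·m clockwise.
Speaker: 23.8 × 10 = 238 N down at 1.51 m → arm 1.51 m, τ = 238 × 1.51 = 359.4 N·m clockwise.
Hanging mass: 17.7 × 10 = 177 N down at 2.57 m → arm 2.57 m, τ = 177 × 2.57 = 454.9 N·m clockwise.
Load: 9.9 × 10 = 99 N down at 2.98 m → arm 2.98 m, τ = 99 × 2.98 = 295 N·m clockwise.
Total clockwise load moment = 1682 N·m.
The cable tension T acts at 3.67 m; only its component perpendicular to the bar, T sinθ, produces torque. sin 47.4° = 0.7361.
Balancing moments: T × 3.67 × 0.7361 = 1682, giving T = 1682 / 2.701 = 623 N.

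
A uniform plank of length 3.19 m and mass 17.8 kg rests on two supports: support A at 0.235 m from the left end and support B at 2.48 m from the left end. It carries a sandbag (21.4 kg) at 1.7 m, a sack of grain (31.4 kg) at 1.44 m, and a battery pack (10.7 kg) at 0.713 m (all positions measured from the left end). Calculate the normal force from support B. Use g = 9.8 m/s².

R_B ≈ 430 N

Choose support A as the axis so its reaction then has zero moment arm.
Beam weight: 17.8 × 9.8 = 174.4 N down at 1.595 m → arm 1.36 m, τ = 174.4 × 1.36 = 237.2 N·m clockwise.
Sandbag: 21.4 × 9.8 = 209.7 N down at 1.7 m → arm 1.465 m, τ = 209.7 × 1.465 = 307.2 N·m clockwise.
Sack of grain: 31.4 × 9.8 = 307.7 N down at 1.44 m → arm 1.205 m, τ = 307.7 × 1.205 = 370.8 N·m clockwise.
Battery pack: 10.7 × 9.8 = 104.9 N down at 0.713 m → arm 0.478 m, τ = 104.9 × 0.478 = 50.14 N·m clockwise.
Net load moment about support A = 965.3 N·m clockwise.
Reaction R at support B is upward at 2.48 m, arm 2.245 m → moment R × 2.245 counterclockwise.
Setting net torque to zero: R × 2.245 = 965.3 → R = 430 N.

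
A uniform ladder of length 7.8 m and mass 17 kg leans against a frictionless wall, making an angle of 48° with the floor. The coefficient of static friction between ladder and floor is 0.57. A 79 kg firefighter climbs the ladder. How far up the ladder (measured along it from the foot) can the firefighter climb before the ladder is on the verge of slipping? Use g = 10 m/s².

d ≈ 5.16 m

Taking torques about the foot of the ladder:
Ladder weight 17×10 = 170 N acts at 3.9 m along the ladder; its horizontal arm is 3.9·cos48° = 2.61 m → τ = 443.7 N·m clockwise.
Firefighter weight 79×10 = 790 N at distance d → arm d·cos48° → τ = 790·d·0.6691 clockwise.
Wall normal N at the top has arm L sinθ = 5.797 m counterclockwise, so Στ = 0 gives N·5.797 = 443.7 + 528.6·d.
ΣFy = 0 ⇒ N_floor = 960 N, so the maximum friction is μ_s·N_floor = 0.57×960 = 547.2 N. ΣFx = 0 ⇒ N_wall = f, so at the slipping point N = 547.2 N.
Substituting: 547.2×5.797 = 443.7 + 528.6·d ⇒ d = (3172 − 443.7) / 528.6 = 5.16 m.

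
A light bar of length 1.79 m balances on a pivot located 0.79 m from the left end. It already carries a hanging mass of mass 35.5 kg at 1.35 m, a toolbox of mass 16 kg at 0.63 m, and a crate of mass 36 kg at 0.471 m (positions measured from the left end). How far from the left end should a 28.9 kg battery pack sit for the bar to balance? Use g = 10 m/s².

Choose the pivot (at 0.79 m from the left end) as the axis so the support reaction has zero arm there.
Hanging mass: 35.5 × 10 = 355 N down at 1.35 m → arm 0.56 m, τ = 355 × 0.56 = 198.8 N·m clockwise.
Toolbox: 16 × 10 = 160 N down at 0.63 m → arm 0.16 m, τ = 160 × 0.16 = 25.6 N·m counterclockwise.
Crate: 36 × 10 = 360 N down at 0.471 m → arm 0.319 m, τ = 360 × 0.319 = 114.8 N·m counterclockwise.
Net moment of existing loads = 58.4 N·m clockwise.
The battery pack weighs 28.9 × 10 = 289 N and must supply an equal counterclockwise moment, so its lever arm about the pivot is 58.4 / 289 = 0.202 m.
That puts it at 0.79 − 0.202 = 0.588 m from the left end.

x ≈ 0.588 m from the left end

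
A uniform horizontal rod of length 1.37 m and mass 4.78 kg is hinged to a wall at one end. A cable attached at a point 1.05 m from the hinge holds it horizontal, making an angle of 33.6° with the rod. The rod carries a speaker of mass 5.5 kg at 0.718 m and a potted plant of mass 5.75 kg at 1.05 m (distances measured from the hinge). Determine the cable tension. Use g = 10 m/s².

Taking torques about the hinge:
Beam weight: 4.78 × 10 = 47.8 N down at 0.685 m → arm 0.685 m, τ = 47.8 × 0.685 = 32.74 N·m clockwise.
Speaker: 5.5 × 10 = 55 N down at 0.718 m → arm 0.718 m, τ = 55 × 0.718 = 39.49 N·m clockwise.
Potted plant: 5.75 × 10 = 57.5 N down at 1.05 m → arm 1.05 m, τ = 57.5 × 1.05 = 60.38 N·m clockwise.
Total clockwise load moment = 132.6 N·m.
The cable tension T acts at 1.05 m; only its component perpendicular to the rod, T sinθ, produces torque. sin 33.6° = 0.5534.
Balancing moments: T × 1.05 × 0.5534 = 132.6, giving T = 132.6 / 0.5811 = 228 N.

T ≈ 228 N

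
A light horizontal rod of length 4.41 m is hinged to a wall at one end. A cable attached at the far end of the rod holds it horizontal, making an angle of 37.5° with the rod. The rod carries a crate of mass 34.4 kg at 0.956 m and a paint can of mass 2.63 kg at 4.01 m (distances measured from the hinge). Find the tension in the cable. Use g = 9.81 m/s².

Take moments about the hinge.
Crate: 34.4 × 9.81 = 337.5 N down at 0.956 m → arm 0.956 m, τ = 337.5 × 0.956 = 322.6 N·m clockwise.
Paint can: 2.63 × 9.81 = 25.8 N down at 4.01 m → arm 4.01 m, τ = 25.8 × 4.01 = 103.5 N·m clockwise.
Total clockwise load moment = 426.1 N·m.
The cable tension T acts at 4.41 m; only its component perpendicular to the rod, T sinθ, produces torque. sin 37.5° = 0.6088.
Setting net torque to zero: T × 4.41 × 0.6088 = 426.1 → T = 426.1 / 2.685 = 159 N.

T ≈ 159 N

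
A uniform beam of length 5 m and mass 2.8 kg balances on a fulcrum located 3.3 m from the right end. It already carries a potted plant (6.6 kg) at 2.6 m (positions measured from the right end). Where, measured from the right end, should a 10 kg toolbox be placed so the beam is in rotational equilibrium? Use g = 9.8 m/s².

x ≈ 3.99 m from the right end

Choose the fulcrum (at 3.3 m from the right end) as the axis so the support reaction has zero arm there.
Beam weight: 2.8 × 9.8 = 27.44 N down at 2.5 m → arm 0.8 m, τ = 27.44 × 0.8 = 21.95 N·m clockwise.
Potted plant: 6.6 × 9.8 = 64.68 N down at 2.6 m → arm 0.7 m, τ = 64.68 × 0.7 = 45.28 N·m clockwise.
Net moment of existing loads = 67.23 N·m clockwise.
The toolbox weighs 10 × 9.8 = 98 N and must supply an equal counterclockwise moment, so its lever arm about the fulcrum is 67.23 / 98 = 0.686 m.
That puts it at 3.3 + 0.686 = 3.99 m from the right end.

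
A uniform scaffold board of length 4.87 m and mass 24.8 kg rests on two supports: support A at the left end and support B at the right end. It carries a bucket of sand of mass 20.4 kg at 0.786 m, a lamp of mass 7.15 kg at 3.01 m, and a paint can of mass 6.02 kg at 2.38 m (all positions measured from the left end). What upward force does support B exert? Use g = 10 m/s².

Sum moments about support A (its reaction then has zero moment arm).
Beam weight: 24.8 × 10 = 248 N down at 2.435 m → arm 2.435 m, τ = 248 × 2.435 = 603.9 N·m clockwise.
Bucket of sand: 20.4 × 10 = 204 N down at 0.786 m → arm 0.786 m, τ = 204 × 0.786 = 160.3 N·m clockwise.
Lamp: 7.15 × 10 = 71.5 N down at 3.01 m → arm 3.01 m, τ = 71.5 × 3.01 = 215.2 N·m clockwise.
Paint can: 6.02 × 10 = 60.2 N down at 2.38 m → arm 2.38 m, τ = 60.2 × 2.38 = 143.3 N·m clockwise.
Net load moment about support A = 1123 N·m clockwise.
Reaction R at support B is upward at 4.87 m, arm 4.87 m → moment R × 4.87 counterclockwise.
Setting net torque to zero: R × 4.87 = 1123 → R = 231 N.

R_B ≈ 231 N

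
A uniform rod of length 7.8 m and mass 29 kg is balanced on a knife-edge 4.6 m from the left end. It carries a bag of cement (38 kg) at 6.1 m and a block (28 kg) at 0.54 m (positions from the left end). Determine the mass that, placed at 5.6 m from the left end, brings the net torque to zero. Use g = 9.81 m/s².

m ≈ 77 kg

Take moments about the knife-edge (at 4.6 m from the left end).
Beam weight: 29 × 9.81 = 284.5 N down at 3.9 m → arm 0.7 m, τ = 284.5 × 0.7 = 199.1 N·m counterclockwise.
Bag of cement: 38 × 9.81 = 372.8 N down at 6.1 m → arm 1.5 m, τ = 372.8 × 1.5 = 559.2 N·m clockwise.
Block: 28 × 9.81 = 274.7 N down at 0.54 m → arm 4.06 m, τ = 274.7 × 4.06 = 1115 N·m counterclockwise.
Net moment of known loads = 754.9 N·m counterclockwise.
An unknown mass m at 5.6 m has arm 1 m; its moment is m·g·1 clockwise.
Στ = 0 ⇒ m × 9.81 × 1 = 754.9 ⇒ m = 754.9 / (9.81 × 1) = 77 kg.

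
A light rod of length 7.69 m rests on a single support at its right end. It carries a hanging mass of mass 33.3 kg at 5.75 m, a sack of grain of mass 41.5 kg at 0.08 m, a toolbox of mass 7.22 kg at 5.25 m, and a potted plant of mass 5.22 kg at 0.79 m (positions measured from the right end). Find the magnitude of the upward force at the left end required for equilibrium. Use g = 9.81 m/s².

F ≈ 302 N

Taking torques about the right end:
Hanging mass: 33.3 × 9.81 = 326.7 N down at 5.75 m → arm 5.75 m, τ = 326.7 × 5.75 = 1879 N·m counterclockwise.
Sack of grain: 41.5 × 9.81 = 407.1 N down at 0.08 m → arm 0.08 m, τ = 407.1 × 0.08 = 32.57 N·m counterclockwise.
Toolbox: 7.22 × 9.81 = 70.83 N down at 5.25 m → arm 5.25 m, τ = 70.83 × 5.25 = 371.9 N·m counterclockwise.
Potted plant: 5.22 × 9.81 = 51.21 N down at 0.79 m → arm 0.79 m, τ = 51.21 × 0.79 = 40.46 N·m counterclockwise.
Net moment of the loads = 2324 N·m counterclockwise.
The upward force F acts at the left end, arm 7.69 m, giving F × 7.69 clockwise.
Balancing moments: F × 7.69 = 2324, giving F = 2324 / 7.69 = 302 N.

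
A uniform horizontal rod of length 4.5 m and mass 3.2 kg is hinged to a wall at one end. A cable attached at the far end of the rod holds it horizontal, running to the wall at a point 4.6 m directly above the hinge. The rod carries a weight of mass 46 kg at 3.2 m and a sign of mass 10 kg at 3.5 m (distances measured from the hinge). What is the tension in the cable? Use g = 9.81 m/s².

Take moments about the hinge.
Beam weight: 3.2 × 9.81 = 31.39 N down at 2.25 m → arm 2.25 m, τ = 31.39 × 2.25 = 70.63 N·m clockwise.
Weight: 46 × 9.81 = 451.3 N down at 3.2 m → arm 3.2 m, τ = 451.3 × 3.2 = 1444 N·m clockwise.
Sign: 10 × 9.81 = 98.1 N down at 3.5 m → arm 3.5 m, τ = 98.1 × 3.5 = 343.3 N·m clockwise.
Total clockwise load moment = 1858 N·m.
The cable tension T acts at 4.5 m; only its component perpendicular to the rod, T sinθ, produces torque. sinθ = h/√(h²+d²) = 4.6/√(4.6²+4.5²) = 0.7148.
Balancing moments: T × 4.5 × 0.7148 = 1858, giving T = 1858 / 3.217 = 578 N.

T ≈ 578 N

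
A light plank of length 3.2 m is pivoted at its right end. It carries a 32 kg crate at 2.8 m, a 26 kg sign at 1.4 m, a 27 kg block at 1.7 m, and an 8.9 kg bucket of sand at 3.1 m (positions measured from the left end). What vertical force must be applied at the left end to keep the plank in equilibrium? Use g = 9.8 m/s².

About the right end:
Crate: 32 × 9.8 = 313.6 N down at 2.8 m → arm 0.4 m, τ = 313.6 × 0.4 = 125.4 N·m counterclockwise.
Sign: 26 × 9.8 = 254.8 N down at 1.4 m → arm 1.8 m, τ = 254.8 × 1.8 = 458.6 N·m counterclockwise.
Block: 27 × 9.8 = 264.6 N down at 1.7 m → arm 1.5 m, τ = 264.6 × 1.5 = 396.9 N·m counterclockwise.
Bucket of sand: 8.9 × 9.8 = 87.22 N down at 3.1 m → arm 0.1 m, τ = 87.22 × 0.1 = 8.722 N·m counterclockwise.
Net moment of the loads = 989.6 N·m counterclockwise.
The upward force F acts at the left end, arm 3.2 m, giving F × 3.2 clockwise.
Setting net torque to zero: F × 3.2 = 989.6 → F = 989.6 / 3.2 = 309 N.

F ≈ 309 N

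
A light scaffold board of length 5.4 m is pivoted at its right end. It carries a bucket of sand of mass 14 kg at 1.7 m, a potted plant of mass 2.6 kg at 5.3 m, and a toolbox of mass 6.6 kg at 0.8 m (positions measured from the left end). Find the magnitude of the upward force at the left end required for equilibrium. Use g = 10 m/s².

F ≈ 153 N

Sum moments about the right end (the unknown pivot reaction has zero arm there).
Bucket of sand: 14 × 10 = 140 N down at 1.7 m → arm 3.7 m, τ = 140 × 3.7 = 518 N·m counterclockwise.
Potted plant: 2.6 × 10 = 26 N down at 5.3 m → arm 0.1 m, τ = 26 × 0.1 = 2.6 N·m counterclockwise.
Toolbox: 6.6 × 10 = 66 N down at 0.8 m → arm 4.6 m, τ = 66 × 4.6 = 303.6 N·m counterclockwise.
Net moment of the loads = 824.2 N·m counterclockwise.
The upward force F acts at the left end, arm 5.4 m, giving F × 5.4 clockwise.
For rotational equilibrium, F × 5.4 = 824.2, so F = 824.2 / 5.4 = 153 N.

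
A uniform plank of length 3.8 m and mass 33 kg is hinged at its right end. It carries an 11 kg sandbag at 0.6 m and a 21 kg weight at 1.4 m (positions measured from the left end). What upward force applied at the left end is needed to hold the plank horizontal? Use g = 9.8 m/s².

F ≈ 382 N

Taking torques about the right end:
Beam weight: 33 × 9.8 = 323.4 N down at 1.9 m → arm 1.9 m, τ = 323.4 × 1.9 = 614.5 N·m counterclockwise.
Sandbag: 11 × 9.8 = 107.8 N down at 0.6 m → arm 3.2 m, τ = 107.8 × 3.2 = 345 N·m counterclockwise.
Weight: 21 × 9.8 = 205.8 N down at 1.4 m → arm 2.4 m, τ = 205.8 × 2.4 = 493.9 N·m counterclockwise.
Net moment of the loads = 1453 N·m counterclockwise.
The upward force F acts at the left end, arm 3.8 m, giving F × 3.8 clockwise.
Balancing moments: F × 3.8 = 1453, giving F = 1453 / 3.8 = 382 N.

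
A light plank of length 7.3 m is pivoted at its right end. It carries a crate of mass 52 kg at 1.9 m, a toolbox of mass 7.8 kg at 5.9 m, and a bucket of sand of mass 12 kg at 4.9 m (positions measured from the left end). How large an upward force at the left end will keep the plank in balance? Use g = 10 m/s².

F ≈ 439 N

Choose the right end as the axis so the unknown pivot reaction has zero arm there.
Crate: 52 × 10 = 520 N down at 1.9 m → arm 5.4 m, τ = 520 × 5.4 = 2808 N·m counterclockwise.
Toolbox: 7.8 × 10 = 78 N down at 5.9 m → arm 1.4 m, τ = 78 × 1.4 = 109.2 N·m counterclockwise.
Bucket of sand: 12 × 10 = 120 N down at 4.9 m → arm 2.4 m, τ = 120 × 2.4 = 288 N·m counterclockwise.
Net moment of the loads = 3205 N·m counterclockwise.
The upward force F acts at the left end, arm 7.3 m, giving F × 7.3 clockwise.
Στ = 0 ⇒ F × 7.3 = 3205 ⇒ F = 3205 / 7.3 = 439 N.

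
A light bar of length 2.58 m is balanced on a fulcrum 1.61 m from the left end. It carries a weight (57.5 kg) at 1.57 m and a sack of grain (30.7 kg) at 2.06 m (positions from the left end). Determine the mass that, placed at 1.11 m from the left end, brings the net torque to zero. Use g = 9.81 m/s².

Choose the fulcrum (at 1.61 m from the left end) as the axis so the support reaction has zero arm there.
Weight: 57.5 × 9.81 = 564.1 N down at 1.57 m → arm 0.04 m, τ = 564.1 × 0.04 = 22.56 N·m counterclockwise.
Sack of grain: 30.7 × 9.81 = 301.2 N down at 2.06 m → arm 0.45 m, τ = 301.2 × 0.45 = 135.5 N·m clockwise.
Net moment of known loads = 112.9 N·m clockwise.
An unknown mass m at 1.11 m has arm 0.5 m; its moment is m·g·0.5 counterclockwise.
For rotational equilibrium, m × 9.81 × 0.5 = 112.9, so m = 112.9 / (9.81 × 0.5) = 23 kg.

m ≈ 23 kg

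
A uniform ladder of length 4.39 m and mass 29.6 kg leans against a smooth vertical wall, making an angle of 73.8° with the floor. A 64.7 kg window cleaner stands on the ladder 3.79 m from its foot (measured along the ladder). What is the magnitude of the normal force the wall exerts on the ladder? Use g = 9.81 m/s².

N_wall ≈ 201 N

Taking torques about the foot of the ladder:
Ladder weight 29.6×9.81 = 290.4 N acts at 2.195 m along the ladder; its horizontal arm is 2.195·cos73.8° = 0.6124 m → τ = 177.8 N·m clockwise.
Window cleaner: 64.7×9.81 = 634.7 N at 3.79 m → arm 1.057 m → τ = 670.9 N·m clockwise.
Wall normal N acts horizontally at the top; its moment arm is the height L sinθ = 4.39·sin73.8° = 4.216 m, counterclockwise.
Balancing moments: N × 4.216 = 848.7, giving N = 201 N.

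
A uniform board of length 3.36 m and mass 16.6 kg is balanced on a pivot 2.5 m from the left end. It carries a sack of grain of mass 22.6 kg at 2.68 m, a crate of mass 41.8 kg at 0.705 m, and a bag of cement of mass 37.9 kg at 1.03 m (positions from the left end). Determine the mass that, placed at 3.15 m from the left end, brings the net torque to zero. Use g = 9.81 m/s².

m ≈ 216 kg

Take moments about the pivot (at 2.5 m from the left end).
Beam weight: 16.6 × 9.81 = 162.8 N down at 1.68 m → arm 0.82 m, τ = 162.8 × 0.82 = 133.5 N·m counterclockwise.
Sack of grain: 22.6 × 9.81 = 221.7 N down at 2.68 m → arm 0.18 m, τ = 221.7 × 0.18 = 39.91 N·m clockwise.
Crate: 41.8 × 9.81 = 410.1 N down at 0.705 m → arm 1.795 m, τ = 410.1 × 1.795 = 736.1 N·m counterclockwise.
Bag of cement: 37.9 × 9.81 = 371.8 N down at 1.03 m → arm 1.47 m, τ = 371.8 × 1.47 = 546.5 N·m counterclockwise.
Net moment of known loads = 1376 N·m counterclockwise.
An unknown mass m at 3.15 m has arm 0.65 m; its moment is m·g·0.65 clockwise.
Setting net torque to zero: m × 9.81 × 0.65 = 1376 → m = 1376 / (9.81 × 0.65) = 216 kg.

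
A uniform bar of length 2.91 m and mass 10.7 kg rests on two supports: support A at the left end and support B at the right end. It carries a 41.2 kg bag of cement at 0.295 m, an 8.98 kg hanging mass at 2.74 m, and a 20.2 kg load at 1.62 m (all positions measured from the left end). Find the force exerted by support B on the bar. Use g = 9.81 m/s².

R_B ≈ 287 N

Choose support A as the axis so its reaction then has zero moment arm.
Beam weight: 10.7 × 9.81 = 105 N down at 1.455 m → arm 1.455 m, τ = 105 × 1.455 = 152.8 N·m clockwise.
Bag of cement: 41.2 × 9.81 = 404.2 N down at 0.295 m → arm 0.295 m, τ = 404.2 × 0.295 = 119.2 N·m clockwise.
Hanging mass: 8.98 × 9.81 = 88.09 N down at 2.74 m → arm 2.74 m, τ = 88.09 × 2.74 = 241.4 N·m clockwise.
Load: 20.2 × 9.81 = 198.2 N down at 1.62 m → arm 1.62 m, τ = 198.2 × 1.62 = 321.1 N·m clockwise.
Net load moment about support A = 834.5 N·m clockwise.
Reaction R at support B is upward at 2.91 m, arm 2.91 m → moment R × 2.91 counterclockwise.
Balancing moments: R × 2.91 = 834.5, giving R = 287 N.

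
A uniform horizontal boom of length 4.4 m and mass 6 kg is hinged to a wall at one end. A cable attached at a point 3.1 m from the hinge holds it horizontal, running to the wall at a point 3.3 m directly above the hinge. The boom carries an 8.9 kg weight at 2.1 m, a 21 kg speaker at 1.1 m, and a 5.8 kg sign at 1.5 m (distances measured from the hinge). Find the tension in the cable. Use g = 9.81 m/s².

T ≈ 277 N

About the hinge:
Beam weight: 6 × 9.81 = 58.86 N down at 2.2 m → arm 2.2 m, τ = 58.86 × 2.2 = 129.5 N·m clockwise.
Weight: 8.9 × 9.81 = 87.31 N down at 2.1 m → arm 2.1 m, τ = 87.31 × 2.1 = 183.4 N·m clockwise.
Speaker: 21 × 9.81 = 206 N down at 1.1 m → arm 1.1 m, τ = 206 × 1.1 = 226.6 N·m clockwise.
Sign: 5.8 × 9.81 = 56.9 N down at 1.5 m → arm 1.5 m, τ = 56.9 × 1.5 = 85.35 N·m clockwise.
Total clockwise load moment = 624.9 N·m.
The cable tension T acts at 3.1 m; only its component perpendicular to the boom, T sinθ, produces torque. sinθ = h/√(h²+d²) = 3.3/√(3.3²+3.1²) = 0.7288.
For rotational equilibrium, T × 3.1 × 0.7288 = 624.9, so T = 624.9 / 2.259 = 277 N.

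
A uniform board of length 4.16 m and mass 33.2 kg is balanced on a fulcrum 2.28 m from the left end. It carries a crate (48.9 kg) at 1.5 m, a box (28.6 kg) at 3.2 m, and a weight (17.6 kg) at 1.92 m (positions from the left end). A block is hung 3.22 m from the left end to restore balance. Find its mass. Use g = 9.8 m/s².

Sum moments about the fulcrum (at 2.28 m from the left end) (the support reaction has zero arm there).
Beam weight: 33.2 × 9.8 = 325.4 N down at 2.08 m → arm 0.2 m, τ = 325.4 × 0.2 = 65.08 N·m counterclockwise.
Crate: 48.9 × 9.8 = 479.2 N down at 1.5 m → arm 0.78 m, τ = 479.2 × 0.78 = 373.8 N·m counterclockwise.
Box: 28.6 × 9.8 = 280.3 N down at 3.2 m → arm 0.92 m, τ = 280.3 × 0.92 = 257.9 N·m clockwise.
Weight: 17.6 × 9.8 = 172.5 N down at 1.92 m → arm 0.36 m, τ = 172.5 × 0.36 = 62.1 N·m counterclockwise.
Net moment of known loads = 243.1 N·m counterclockwise.
An unknown mass m at 3.22 m has arm 0.94 m; its moment is m·g·0.94 clockwise.
Balancing moments: m × 9.8 × 0.94 = 243.1, giving m = 243.1 / (9.8 × 0.94) = 26.4 kg.

m ≈ 26.4 kg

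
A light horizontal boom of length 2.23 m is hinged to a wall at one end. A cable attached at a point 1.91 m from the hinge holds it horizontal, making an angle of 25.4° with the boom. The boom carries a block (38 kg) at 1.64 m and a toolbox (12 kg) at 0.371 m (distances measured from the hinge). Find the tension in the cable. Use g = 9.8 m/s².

T ≈ 799 N

Sum moments about the hinge (the unknown hinge reaction has zero arm there).
Block: 38 × 9.8 = 372.4 N down at 1.64 m → arm 1.64 m, τ = 372.4 × 1.64 = 610.7 N·m clockwise.
Toolbox: 12 × 9.8 = 117.6 N down at 0.371 m → arm 0.371 m, τ = 117.6 × 0.371 = 43.63 N·m clockwise.
Total clockwise load moment = 654.3 N·m.
The cable tension T acts at 1.91 m; only its component perpendicular to the boom, T sinθ, produces torque. sin 25.4° = 0.4289.
Balancing moments: T × 1.91 × 0.4289 = 654.3, giving T = 654.3 / 0.8192 = 799 N.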